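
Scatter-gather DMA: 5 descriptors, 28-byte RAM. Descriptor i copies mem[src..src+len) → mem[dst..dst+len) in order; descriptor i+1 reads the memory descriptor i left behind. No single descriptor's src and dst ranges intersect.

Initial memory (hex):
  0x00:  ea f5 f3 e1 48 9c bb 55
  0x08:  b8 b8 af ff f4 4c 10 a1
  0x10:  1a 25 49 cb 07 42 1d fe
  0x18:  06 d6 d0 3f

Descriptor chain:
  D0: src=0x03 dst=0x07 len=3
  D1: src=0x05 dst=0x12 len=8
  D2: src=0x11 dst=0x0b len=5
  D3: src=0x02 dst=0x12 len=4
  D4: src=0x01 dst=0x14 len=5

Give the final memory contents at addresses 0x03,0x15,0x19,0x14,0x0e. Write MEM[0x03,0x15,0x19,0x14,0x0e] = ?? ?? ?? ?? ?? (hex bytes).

MEM[0x03,0x15,0x19,0x14,0x0e] = e1 f3 f4 f5 e1

  after D0: wrote 3B at 0x07 = e1489c
  after D1: wrote 8B at 0x12 = 9cbbe1489caffff4
  after D2: wrote 5B at 0x0b = 259cbbe148
  after D3: wrote 4B at 0x12 = f3e1489c
  after D4: wrote 5B at 0x14 = f5f3e1489c
query mem[0x03]=0xe1, mem[0x15]=0xf3, mem[0x19]=0xf4, mem[0x14]=0xf5, mem[0x0e]=0xe1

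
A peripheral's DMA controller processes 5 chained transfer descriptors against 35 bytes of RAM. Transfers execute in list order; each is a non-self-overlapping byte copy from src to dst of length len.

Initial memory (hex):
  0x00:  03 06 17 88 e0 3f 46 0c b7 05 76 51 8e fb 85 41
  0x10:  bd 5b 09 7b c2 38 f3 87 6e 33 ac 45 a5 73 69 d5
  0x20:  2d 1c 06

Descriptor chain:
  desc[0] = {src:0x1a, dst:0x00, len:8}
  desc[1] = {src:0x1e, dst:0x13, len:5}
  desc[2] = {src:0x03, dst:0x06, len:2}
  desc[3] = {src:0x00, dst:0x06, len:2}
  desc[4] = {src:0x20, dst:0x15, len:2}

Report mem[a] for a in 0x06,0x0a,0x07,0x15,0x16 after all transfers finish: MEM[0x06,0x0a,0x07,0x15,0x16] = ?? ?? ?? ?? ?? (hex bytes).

[0] 0x1a->0x00 len=8 : ac 45 a5 73 69 d5 2d 1c
[1] 0x1e->0x13 len=5 : 69 d5 2d 1c 06
[2] 0x03->0x06 len=2 : 73 69
[3] 0x00->0x06 len=2 : ac 45
[4] 0x20->0x15 len=2 : 2d 1c
query mem[0x06]=0xac, mem[0x0a]=0x76, mem[0x07]=0x45, mem[0x15]=0x2d, mem[0x16]=0x1c

MEM[0x06,0x0a,0x07,0x15,0x16] = ac 76 45 2d 1c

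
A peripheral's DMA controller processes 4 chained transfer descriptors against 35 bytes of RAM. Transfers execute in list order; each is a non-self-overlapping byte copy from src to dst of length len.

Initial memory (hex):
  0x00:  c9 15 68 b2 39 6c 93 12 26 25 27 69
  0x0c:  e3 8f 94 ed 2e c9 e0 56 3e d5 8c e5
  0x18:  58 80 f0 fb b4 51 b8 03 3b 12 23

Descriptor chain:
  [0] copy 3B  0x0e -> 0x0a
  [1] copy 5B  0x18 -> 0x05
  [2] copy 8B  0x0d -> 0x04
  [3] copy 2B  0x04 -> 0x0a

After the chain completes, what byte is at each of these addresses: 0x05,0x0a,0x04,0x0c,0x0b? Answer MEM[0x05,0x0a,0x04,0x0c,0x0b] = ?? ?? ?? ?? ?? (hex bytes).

MEM[0x05,0x0a,0x04,0x0c,0x0b] = 94 8f 8f 2e 94

D0: mem[0x0a..0x0c] <- [94 ed 2e]
D1: mem[0x05..0x09] <- [58 80 f0 fb b4]
D2: mem[0x04..0x0b] <- [8f 94 ed 2e c9 e0 56 3e]
D3: mem[0x0a..0x0b] <- [8f 94]
query mem[0x05]=0x94, mem[0x0a]=0x8f, mem[0x04]=0x8f, mem[0x0c]=0x2e, mem[0x0b]=0x94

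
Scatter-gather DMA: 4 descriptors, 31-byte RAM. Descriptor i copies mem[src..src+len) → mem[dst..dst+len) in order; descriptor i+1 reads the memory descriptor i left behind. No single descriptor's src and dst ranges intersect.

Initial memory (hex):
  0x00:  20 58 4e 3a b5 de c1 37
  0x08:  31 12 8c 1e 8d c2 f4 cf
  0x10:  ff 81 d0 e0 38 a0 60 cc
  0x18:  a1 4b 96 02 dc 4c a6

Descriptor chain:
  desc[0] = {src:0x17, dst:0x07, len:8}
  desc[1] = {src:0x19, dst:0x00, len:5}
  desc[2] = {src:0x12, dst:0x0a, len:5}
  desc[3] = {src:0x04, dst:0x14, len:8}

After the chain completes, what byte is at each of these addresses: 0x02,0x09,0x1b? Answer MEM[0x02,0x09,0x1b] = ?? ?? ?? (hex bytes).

MEM[0x02,0x09,0x1b] = 02 4b e0

D0: mem[0x07..0x0e] <- [cc a1 4b 96 02 dc 4c a6]
D1: mem[0x00..0x04] <- [4b 96 02 dc 4c]
D2: mem[0x0a..0x0e] <- [d0 e0 38 a0 60]
D3: mem[0x14..0x1b] <- [4c de c1 cc a1 4b d0 e0]
query mem[0x02]=0x02, mem[0x09]=0x4b, mem[0x1b]=0xe0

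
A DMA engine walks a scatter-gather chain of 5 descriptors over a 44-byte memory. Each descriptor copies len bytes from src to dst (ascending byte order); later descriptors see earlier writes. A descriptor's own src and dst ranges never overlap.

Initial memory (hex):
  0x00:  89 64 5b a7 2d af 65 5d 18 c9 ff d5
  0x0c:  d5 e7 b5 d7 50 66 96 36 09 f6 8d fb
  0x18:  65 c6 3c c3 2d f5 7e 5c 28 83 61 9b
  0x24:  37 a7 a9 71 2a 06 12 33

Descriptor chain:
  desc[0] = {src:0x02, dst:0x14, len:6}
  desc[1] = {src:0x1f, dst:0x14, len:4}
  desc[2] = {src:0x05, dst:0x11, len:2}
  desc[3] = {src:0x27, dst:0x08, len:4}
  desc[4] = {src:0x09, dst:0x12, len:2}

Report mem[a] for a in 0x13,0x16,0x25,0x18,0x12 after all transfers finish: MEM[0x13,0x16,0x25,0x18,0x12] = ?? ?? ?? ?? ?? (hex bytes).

MEM[0x13,0x16,0x25,0x18,0x12] = 06 83 a7 65 2a

D0: mem[0x14..0x19] <- [5b a7 2d af 65 5d]
D1: mem[0x14..0x17] <- [5c 28 83 61]
D2: mem[0x11..0x12] <- [af 65]
D3: mem[0x08..0x0b] <- [71 2a 06 12]
D4: mem[0x12..0x13] <- [2a 06]
query mem[0x13]=0x06, mem[0x16]=0x83, mem[0x25]=0xa7, mem[0x18]=0x65, mem[0x12]=0x2a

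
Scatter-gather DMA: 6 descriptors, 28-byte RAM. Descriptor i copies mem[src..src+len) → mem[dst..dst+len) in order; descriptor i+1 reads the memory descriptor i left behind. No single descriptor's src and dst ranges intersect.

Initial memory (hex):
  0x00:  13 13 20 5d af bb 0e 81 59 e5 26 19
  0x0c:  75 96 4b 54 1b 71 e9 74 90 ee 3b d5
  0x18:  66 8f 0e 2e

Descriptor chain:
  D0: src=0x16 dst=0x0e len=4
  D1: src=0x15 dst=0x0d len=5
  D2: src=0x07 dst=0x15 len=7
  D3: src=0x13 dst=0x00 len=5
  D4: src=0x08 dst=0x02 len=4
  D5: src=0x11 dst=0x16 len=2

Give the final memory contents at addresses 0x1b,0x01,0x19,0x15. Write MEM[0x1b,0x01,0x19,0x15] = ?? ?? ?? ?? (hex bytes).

MEM[0x1b,0x01,0x19,0x15] = ee 90 19 81

#0 dst[0x0e+4] := {0x3b,0xd5,0x66,0x8f}
#1 dst[0x0d+5] := {0xee,0x3b,0xd5,0x66,0x8f}
#2 dst[0x15+7] := {0x81,0x59,0xe5,0x26,0x19,0x75,0xee}
#3 dst[0x00+5] := {0x74,0x90,0x81,0x59,0xe5}
#4 dst[0x02+4] := {0x59,0xe5,0x26,0x19}
#5 dst[0x16+2] := {0x8f,0xe9}
query mem[0x1b]=0xee, mem[0x01]=0x90, mem[0x19]=0x19, mem[0x15]=0x81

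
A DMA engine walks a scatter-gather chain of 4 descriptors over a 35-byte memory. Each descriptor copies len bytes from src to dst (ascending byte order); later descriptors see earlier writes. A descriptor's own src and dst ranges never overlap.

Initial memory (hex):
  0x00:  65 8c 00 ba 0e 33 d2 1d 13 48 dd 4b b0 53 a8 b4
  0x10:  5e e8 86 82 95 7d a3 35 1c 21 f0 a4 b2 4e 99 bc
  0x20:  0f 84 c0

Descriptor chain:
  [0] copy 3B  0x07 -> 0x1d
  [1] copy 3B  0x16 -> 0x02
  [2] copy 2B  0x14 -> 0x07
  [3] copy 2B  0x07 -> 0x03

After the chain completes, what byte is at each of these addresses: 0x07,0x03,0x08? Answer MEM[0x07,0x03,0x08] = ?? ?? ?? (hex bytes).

MEM[0x07,0x03,0x08] = 95 95 7d

#0 dst[0x1d+3] := {0x1d,0x13,0x48}
#1 dst[0x02+3] := {0xa3,0x35,0x1c}
#2 dst[0x07+2] := {0x95,0x7d}
#3 dst[0x03+2] := {0x95,0x7d}
query mem[0x07]=0x95, mem[0x03]=0x95, mem[0x08]=0x7d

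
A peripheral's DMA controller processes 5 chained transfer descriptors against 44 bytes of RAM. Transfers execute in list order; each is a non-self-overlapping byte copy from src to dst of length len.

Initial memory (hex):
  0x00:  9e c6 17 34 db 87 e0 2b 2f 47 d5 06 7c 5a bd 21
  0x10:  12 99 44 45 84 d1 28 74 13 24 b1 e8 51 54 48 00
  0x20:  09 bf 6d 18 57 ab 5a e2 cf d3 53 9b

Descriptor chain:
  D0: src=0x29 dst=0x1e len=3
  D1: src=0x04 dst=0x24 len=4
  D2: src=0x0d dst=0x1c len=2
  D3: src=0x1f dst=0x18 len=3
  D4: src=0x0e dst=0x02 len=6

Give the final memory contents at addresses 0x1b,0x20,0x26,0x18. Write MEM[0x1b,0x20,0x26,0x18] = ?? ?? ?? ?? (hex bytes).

MEM[0x1b,0x20,0x26,0x18] = e8 9b e0 53

  after D0: wrote 3B at 0x1e = d3539b
  after D1: wrote 4B at 0x24 = db87e02b
  after D2: wrote 2B at 0x1c = 5abd
  after D3: wrote 3B at 0x18 = 539bbf
  after D4: wrote 6B at 0x02 = bd2112994445
query mem[0x1b]=0xe8, mem[0x20]=0x9b, mem[0x26]=0xe0, mem[0x18]=0x53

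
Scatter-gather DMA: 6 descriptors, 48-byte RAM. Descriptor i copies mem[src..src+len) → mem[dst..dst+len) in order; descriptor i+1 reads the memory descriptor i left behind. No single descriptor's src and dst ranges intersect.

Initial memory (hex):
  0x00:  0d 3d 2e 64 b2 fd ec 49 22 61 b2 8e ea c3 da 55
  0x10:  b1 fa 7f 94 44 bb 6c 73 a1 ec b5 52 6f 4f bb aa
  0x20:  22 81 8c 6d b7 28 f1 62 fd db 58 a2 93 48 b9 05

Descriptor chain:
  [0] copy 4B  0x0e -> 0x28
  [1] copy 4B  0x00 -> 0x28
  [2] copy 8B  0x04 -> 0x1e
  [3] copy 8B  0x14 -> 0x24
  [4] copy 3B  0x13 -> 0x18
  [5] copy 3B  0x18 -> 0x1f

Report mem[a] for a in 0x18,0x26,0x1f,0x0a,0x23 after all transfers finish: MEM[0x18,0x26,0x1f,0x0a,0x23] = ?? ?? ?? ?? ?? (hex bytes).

  after D0: wrote 4B at 0x28 = da55b1fa
  after D1: wrote 4B at 0x28 = 0d3d2e64
  after D2: wrote 8B at 0x1e = b2fdec492261b28e
  after D3: wrote 8B at 0x24 = 44bb6c73a1ecb552
  after D4: wrote 3B at 0x18 = 9444bb
  after D5: wrote 3B at 0x1f = 9444bb
query mem[0x18]=0x94, mem[0x26]=0x6c, mem[0x1f]=0x94, mem[0x0a]=0xb2, mem[0x23]=0x61

MEM[0x18,0x26,0x1f,0x0a,0x23] = 94 6c 94 b2 61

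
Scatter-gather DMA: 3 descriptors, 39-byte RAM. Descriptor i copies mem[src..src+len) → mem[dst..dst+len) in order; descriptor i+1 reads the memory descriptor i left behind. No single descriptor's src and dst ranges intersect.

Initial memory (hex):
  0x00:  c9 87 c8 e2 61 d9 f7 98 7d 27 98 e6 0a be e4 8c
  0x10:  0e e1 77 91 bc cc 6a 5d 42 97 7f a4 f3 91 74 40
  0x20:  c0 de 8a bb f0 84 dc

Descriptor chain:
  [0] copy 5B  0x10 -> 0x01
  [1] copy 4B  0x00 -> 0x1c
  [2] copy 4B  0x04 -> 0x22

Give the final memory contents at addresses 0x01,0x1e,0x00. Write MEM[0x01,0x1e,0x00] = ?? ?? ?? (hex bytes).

MEM[0x01,0x1e,0x00] = 0e e1 c9

#0 dst[0x01+5] := {0x0e,0xe1,0x77,0x91,0xbc}
#1 dst[0x1c+4] := {0xc9,0x0e,0xe1,0x77}
#2 dst[0x22+4] := {0x91,0xbc,0xf7,0x98}
query mem[0x01]=0x0e, mem[0x1e]=0xe1, mem[0x00]=0xc9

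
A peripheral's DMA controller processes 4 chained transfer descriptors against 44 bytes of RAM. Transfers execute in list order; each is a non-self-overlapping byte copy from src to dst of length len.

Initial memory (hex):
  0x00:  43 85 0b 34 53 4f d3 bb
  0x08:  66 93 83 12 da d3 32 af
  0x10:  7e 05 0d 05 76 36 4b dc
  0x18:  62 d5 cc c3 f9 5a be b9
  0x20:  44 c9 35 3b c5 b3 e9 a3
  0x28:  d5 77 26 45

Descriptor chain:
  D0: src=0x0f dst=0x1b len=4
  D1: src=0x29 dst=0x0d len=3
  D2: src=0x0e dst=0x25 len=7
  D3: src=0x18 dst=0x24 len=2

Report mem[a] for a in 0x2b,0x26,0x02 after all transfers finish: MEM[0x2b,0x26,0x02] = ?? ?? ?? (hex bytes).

[0] 0x0f->0x1b len=4 : af 7e 05 0d
[1] 0x29->0x0d len=3 : 77 26 45
[2] 0x0e->0x25 len=7 : 26 45 7e 05 0d 05 76
[3] 0x18->0x24 len=2 : 62 d5
query mem[0x2b]=0x76, mem[0x26]=0x45, mem[0x02]=0x0b

MEM[0x2b,0x26,0x02] = 76 45 0b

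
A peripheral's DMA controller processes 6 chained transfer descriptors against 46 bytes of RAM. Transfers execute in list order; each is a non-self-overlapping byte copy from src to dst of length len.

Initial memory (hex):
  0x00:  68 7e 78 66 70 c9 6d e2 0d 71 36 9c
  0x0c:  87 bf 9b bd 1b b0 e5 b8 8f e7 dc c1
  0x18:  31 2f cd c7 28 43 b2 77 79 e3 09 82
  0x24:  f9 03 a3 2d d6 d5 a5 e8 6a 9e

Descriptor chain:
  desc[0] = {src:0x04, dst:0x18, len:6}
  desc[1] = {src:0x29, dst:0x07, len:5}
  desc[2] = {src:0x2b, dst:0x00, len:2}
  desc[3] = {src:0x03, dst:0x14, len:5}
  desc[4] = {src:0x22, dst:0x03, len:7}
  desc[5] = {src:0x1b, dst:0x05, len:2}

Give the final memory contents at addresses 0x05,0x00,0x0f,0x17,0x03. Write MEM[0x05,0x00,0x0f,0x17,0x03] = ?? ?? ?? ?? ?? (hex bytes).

[0] 0x04->0x18 len=6 : 70 c9 6d e2 0d 71
[1] 0x29->0x07 len=5 : d5 a5 e8 6a 9e
[2] 0x2b->0x00 len=2 : e8 6a
[3] 0x03->0x14 len=5 : 66 70 c9 6d d5
[4] 0x22->0x03 len=7 : 09 82 f9 03 a3 2d d6
[5] 0x1b->0x05 len=2 : e2 0d
query mem[0x05]=0xe2, mem[0x00]=0xe8, mem[0x0f]=0xbd, mem[0x17]=0x6d, mem[0x03]=0x09

MEM[0x05,0x00,0x0f,0x17,0x03] = e2 e8 bd 6d 09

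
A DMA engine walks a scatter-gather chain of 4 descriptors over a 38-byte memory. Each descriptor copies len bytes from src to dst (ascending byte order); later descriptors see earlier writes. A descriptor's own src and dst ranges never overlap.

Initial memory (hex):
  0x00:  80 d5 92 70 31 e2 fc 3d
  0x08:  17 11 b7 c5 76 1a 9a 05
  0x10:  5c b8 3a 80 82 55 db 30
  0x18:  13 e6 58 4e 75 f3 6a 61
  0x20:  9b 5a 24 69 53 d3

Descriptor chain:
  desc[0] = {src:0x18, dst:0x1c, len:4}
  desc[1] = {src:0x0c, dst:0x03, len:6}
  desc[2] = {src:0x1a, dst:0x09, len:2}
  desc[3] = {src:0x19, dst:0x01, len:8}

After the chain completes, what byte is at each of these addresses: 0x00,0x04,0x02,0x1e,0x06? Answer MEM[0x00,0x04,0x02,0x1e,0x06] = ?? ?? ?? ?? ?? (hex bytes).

MEM[0x00,0x04,0x02,0x1e,0x06] = 80 13 58 58 58

D0: mem[0x1c..0x1f] <- [13 e6 58 4e]
D1: mem[0x03..0x08] <- [76 1a 9a 05 5c b8]
D2: mem[0x09..0x0a] <- [58 4e]
D3: mem[0x01..0x08] <- [e6 58 4e 13 e6 58 4e 9b]
query mem[0x00]=0x80, mem[0x04]=0x13, mem[0x02]=0x58, mem[0x1e]=0x58, mem[0x06]=0x58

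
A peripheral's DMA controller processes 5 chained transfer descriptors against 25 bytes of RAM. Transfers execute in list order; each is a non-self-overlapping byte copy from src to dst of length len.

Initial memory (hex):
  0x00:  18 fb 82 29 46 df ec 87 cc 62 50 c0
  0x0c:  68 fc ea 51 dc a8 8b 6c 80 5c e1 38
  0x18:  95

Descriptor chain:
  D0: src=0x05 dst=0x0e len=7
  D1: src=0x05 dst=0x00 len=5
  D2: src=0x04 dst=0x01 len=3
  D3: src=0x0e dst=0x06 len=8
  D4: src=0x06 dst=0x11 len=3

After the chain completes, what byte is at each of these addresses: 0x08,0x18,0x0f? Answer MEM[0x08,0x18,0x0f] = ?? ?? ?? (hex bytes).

[0] 0x05->0x0e len=7 : df ec 87 cc 62 50 c0
[1] 0x05->0x00 len=5 : df ec 87 cc 62
[2] 0x04->0x01 len=3 : 62 df ec
[3] 0x0e->0x06 len=8 : df ec 87 cc 62 50 c0 5c
[4] 0x06->0x11 len=3 : df ec 87
query mem[0x08]=0x87, mem[0x18]=0x95, mem[0x0f]=0xec

MEM[0x08,0x18,0x0f] = 87 95 ec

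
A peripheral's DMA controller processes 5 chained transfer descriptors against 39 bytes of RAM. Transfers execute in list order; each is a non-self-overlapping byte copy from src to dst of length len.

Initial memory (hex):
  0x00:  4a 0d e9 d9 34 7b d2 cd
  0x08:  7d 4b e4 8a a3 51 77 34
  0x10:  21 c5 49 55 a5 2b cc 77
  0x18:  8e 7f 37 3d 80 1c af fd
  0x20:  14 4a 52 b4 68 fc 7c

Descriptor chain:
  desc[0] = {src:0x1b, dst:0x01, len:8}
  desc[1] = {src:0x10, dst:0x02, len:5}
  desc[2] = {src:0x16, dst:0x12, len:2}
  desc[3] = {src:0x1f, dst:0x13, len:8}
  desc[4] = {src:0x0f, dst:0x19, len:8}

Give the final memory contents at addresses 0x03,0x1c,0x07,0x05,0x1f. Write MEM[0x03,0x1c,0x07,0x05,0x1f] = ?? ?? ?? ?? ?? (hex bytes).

[0] 0x1b->0x01 len=8 : 3d 80 1c af fd 14 4a 52
[1] 0x10->0x02 len=5 : 21 c5 49 55 a5
[2] 0x16->0x12 len=2 : cc 77
[3] 0x1f->0x13 len=8 : fd 14 4a 52 b4 68 fc 7c
[4] 0x0f->0x19 len=8 : 34 21 c5 cc fd 14 4a 52
query mem[0x03]=0xc5, mem[0x1c]=0xcc, mem[0x07]=0x4a, mem[0x05]=0x55, mem[0x1f]=0x4a

MEM[0x03,0x1c,0x07,0x05,0x1f] = c5 cc 4a 55 4a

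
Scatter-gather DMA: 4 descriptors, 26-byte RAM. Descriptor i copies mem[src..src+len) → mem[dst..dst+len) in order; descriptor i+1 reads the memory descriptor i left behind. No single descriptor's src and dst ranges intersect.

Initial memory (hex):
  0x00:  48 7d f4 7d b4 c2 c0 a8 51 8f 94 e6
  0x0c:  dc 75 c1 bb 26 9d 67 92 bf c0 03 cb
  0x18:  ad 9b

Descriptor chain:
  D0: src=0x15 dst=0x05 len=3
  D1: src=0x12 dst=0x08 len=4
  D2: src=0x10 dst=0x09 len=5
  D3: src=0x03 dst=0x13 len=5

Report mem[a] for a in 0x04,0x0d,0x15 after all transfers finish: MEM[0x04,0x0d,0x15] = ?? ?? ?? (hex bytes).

MEM[0x04,0x0d,0x15] = b4 bf c0

D0: mem[0x05..0x07] <- [c0 03 cb]
D1: mem[0x08..0x0b] <- [67 92 bf c0]
D2: mem[0x09..0x0d] <- [26 9d 67 92 bf]
D3: mem[0x13..0x17] <- [7d b4 c0 03 cb]
query mem[0x04]=0xb4, mem[0x0d]=0xbf, mem[0x15]=0xc0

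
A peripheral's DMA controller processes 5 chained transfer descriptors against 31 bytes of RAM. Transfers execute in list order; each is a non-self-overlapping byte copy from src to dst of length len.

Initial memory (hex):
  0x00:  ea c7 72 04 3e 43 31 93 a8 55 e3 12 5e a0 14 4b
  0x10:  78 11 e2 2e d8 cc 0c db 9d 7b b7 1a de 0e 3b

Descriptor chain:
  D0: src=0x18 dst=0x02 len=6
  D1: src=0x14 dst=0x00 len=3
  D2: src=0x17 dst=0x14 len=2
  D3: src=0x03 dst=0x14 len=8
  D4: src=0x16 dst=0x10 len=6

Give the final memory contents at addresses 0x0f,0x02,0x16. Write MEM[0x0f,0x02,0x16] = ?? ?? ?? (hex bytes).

MEM[0x0f,0x02,0x16] = 4b 0c 1a

#0 dst[0x02+6] := {0x9d,0x7b,0xb7,0x1a,0xde,0x0e}
#1 dst[0x00+3] := {0xd8,0xcc,0x0c}
#2 dst[0x14+2] := {0xdb,0x9d}
#3 dst[0x14+8] := {0x7b,0xb7,0x1a,0xde,0x0e,0xa8,0x55,0xe3}
#4 dst[0x10+6] := {0x1a,0xde,0x0e,0xa8,0x55,0xe3}
query mem[0x0f]=0x4b, mem[0x02]=0x0c, mem[0x16]=0x1a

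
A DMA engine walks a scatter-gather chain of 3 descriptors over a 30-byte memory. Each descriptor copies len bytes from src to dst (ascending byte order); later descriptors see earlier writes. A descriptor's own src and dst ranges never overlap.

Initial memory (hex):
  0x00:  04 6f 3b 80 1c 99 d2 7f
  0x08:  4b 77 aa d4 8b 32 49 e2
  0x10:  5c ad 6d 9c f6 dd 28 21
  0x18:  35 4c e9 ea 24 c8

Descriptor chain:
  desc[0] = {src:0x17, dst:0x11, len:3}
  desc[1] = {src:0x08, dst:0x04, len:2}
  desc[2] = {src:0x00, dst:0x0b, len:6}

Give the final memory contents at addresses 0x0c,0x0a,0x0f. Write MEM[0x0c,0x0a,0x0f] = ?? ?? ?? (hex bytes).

D0: mem[0x11..0x13] <- [21 35 4c]
D1: mem[0x04..0x05] <- [4b 77]
D2: mem[0x0b..0x10] <- [04 6f 3b 80 4b 77]
query mem[0x0c]=0x6f, mem[0x0a]=0xaa, mem[0x0f]=0x4b

MEM[0x0c,0x0a,0x0f] = 6f aa 4b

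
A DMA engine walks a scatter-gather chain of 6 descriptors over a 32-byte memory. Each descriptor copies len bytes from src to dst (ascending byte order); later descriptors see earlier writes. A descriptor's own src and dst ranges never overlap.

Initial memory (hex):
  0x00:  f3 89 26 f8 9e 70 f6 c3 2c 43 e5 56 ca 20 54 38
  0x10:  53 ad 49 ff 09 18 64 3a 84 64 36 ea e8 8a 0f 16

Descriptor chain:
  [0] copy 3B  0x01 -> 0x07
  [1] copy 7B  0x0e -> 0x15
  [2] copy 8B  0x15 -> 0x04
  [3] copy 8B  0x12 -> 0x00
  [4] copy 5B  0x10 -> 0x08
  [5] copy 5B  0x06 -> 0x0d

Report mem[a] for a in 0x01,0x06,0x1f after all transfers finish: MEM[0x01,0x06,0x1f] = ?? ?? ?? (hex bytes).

  after D0: wrote 3B at 0x07 = 8926f8
  after D1: wrote 7B at 0x15 = 543853ad49ff09
  after D2: wrote 8B at 0x04 = 543853ad49ff09e8
  after D3: wrote 8B at 0x00 = 49ff09543853ad49
  after D4: wrote 5B at 0x08 = 53ad49ff09
  after D5: wrote 5B at 0x0d = ad4953ad49
query mem[0x01]=0xff, mem[0x06]=0xad, mem[0x1f]=0x16

MEM[0x01,0x06,0x1f] = ff ad 16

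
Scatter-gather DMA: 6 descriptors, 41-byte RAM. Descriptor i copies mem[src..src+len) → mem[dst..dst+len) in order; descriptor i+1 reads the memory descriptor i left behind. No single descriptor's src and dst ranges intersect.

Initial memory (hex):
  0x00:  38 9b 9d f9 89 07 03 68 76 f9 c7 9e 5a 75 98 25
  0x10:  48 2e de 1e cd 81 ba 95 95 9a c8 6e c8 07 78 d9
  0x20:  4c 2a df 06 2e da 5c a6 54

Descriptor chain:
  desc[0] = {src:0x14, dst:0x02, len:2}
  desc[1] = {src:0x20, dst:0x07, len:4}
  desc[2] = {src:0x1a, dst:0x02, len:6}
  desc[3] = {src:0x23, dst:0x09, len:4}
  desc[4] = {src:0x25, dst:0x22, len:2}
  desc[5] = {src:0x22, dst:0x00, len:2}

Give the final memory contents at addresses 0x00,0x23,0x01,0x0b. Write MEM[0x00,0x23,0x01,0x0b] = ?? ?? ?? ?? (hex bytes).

  after D0: wrote 2B at 0x02 = cd81
  after D1: wrote 4B at 0x07 = 4c2adf06
  after D2: wrote 6B at 0x02 = c86ec80778d9
  after D3: wrote 4B at 0x09 = 062eda5c
  after D4: wrote 2B at 0x22 = da5c
  after D5: wrote 2B at 0x00 = da5c
query mem[0x00]=0xda, mem[0x23]=0x5c, mem[0x01]=0x5c, mem[0x0b]=0xda

MEM[0x00,0x23,0x01,0x0b] = da 5c 5c da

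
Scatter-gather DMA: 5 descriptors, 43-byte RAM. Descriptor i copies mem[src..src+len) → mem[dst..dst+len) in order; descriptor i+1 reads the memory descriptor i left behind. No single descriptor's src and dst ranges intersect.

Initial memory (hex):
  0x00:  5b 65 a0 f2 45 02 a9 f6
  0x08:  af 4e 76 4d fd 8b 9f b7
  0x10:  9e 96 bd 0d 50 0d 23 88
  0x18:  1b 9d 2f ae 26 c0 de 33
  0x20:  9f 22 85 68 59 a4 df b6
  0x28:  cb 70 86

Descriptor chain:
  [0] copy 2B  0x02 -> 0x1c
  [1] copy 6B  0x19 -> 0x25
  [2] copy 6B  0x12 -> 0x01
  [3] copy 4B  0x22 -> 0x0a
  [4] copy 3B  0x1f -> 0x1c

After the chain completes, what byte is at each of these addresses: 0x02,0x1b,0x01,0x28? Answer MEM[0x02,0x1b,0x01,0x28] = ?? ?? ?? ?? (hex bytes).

MEM[0x02,0x1b,0x01,0x28] = 0d ae bd a0

D0: mem[0x1c..0x1d] <- [a0 f2]
D1: mem[0x25..0x2a] <- [9d 2f ae a0 f2 de]
D2: mem[0x01..0x06] <- [bd 0d 50 0d 23 88]
D3: mem[0x0a..0x0d] <- [85 68 59 9d]
D4: mem[0x1c..0x1e] <- [33 9f 22]
query mem[0x02]=0x0d, mem[0x1b]=0xae, mem[0x01]=0xbd, mem[0x28]=0xa0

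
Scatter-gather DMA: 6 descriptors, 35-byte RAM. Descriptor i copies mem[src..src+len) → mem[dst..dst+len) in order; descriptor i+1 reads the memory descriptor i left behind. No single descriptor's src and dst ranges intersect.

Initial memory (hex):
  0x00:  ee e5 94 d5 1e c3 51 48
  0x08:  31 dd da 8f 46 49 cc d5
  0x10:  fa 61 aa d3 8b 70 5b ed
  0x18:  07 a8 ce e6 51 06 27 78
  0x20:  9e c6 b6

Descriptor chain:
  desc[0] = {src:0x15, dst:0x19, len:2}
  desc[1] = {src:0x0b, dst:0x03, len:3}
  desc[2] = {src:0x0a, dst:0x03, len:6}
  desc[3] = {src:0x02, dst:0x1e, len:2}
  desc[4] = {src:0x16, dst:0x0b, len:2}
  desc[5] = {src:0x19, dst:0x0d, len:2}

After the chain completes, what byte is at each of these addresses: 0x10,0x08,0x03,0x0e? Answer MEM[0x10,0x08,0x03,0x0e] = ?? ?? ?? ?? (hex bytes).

MEM[0x10,0x08,0x03,0x0e] = fa d5 da 5b

#0 dst[0x19+2] := {0x70,0x5b}
#1 dst[0x03+3] := {0x8f,0x46,0x49}
#2 dst[0x03+6] := {0xda,0x8f,0x46,0x49,0xcc,0xd5}
#3 dst[0x1e+2] := {0x94,0xda}
#4 dst[0x0b+2] := {0x5b,0xed}
#5 dst[0x0d+2] := {0x70,0x5b}
query mem[0x10]=0xfa, mem[0x08]=0xd5, mem[0x03]=0xda, mem[0x0e]=0x5b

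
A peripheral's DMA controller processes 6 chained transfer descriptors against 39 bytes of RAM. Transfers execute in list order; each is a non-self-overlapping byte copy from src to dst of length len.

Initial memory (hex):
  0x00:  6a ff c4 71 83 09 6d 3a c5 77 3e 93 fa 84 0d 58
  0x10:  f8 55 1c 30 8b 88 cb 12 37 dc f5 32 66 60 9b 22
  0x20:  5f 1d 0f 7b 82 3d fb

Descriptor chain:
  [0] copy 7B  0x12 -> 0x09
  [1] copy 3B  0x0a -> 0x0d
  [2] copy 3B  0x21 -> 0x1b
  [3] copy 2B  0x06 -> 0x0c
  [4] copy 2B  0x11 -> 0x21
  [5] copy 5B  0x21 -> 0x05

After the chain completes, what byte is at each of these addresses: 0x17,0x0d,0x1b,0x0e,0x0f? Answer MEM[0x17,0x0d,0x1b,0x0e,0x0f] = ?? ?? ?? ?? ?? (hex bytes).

MEM[0x17,0x0d,0x1b,0x0e,0x0f] = 12 3a 1d 8b 88

D0: mem[0x09..0x0f] <- [1c 30 8b 88 cb 12 37]
D1: mem[0x0d..0x0f] <- [30 8b 88]
D2: mem[0x1b..0x1d] <- [1d 0f 7b]
D3: mem[0x0c..0x0d] <- [6d 3a]
D4: mem[0x21..0x22] <- [55 1c]
D5: mem[0x05..0x09] <- [55 1c 7b 82 3d]
query mem[0x17]=0x12, mem[0x0d]=0x3a, mem[0x1b]=0x1d, mem[0x0e]=0x8b, mem[0x0f]=0x88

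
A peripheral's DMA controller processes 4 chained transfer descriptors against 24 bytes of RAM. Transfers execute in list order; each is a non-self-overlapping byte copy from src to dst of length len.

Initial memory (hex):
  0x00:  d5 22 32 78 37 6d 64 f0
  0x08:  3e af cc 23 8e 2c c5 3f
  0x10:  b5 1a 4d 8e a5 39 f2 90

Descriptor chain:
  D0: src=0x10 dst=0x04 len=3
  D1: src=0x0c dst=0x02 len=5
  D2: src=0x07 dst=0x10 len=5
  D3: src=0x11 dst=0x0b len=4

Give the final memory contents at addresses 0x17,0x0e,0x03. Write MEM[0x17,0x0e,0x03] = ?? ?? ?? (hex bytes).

MEM[0x17,0x0e,0x03] = 90 23 2c

[0] 0x10->0x04 len=3 : b5 1a 4d
[1] 0x0c->0x02 len=5 : 8e 2c c5 3f b5
[2] 0x07->0x10 len=5 : f0 3e af cc 23
[3] 0x11->0x0b len=4 : 3e af cc 23
query mem[0x17]=0x90, mem[0x0e]=0x23, mem[0x03]=0x2c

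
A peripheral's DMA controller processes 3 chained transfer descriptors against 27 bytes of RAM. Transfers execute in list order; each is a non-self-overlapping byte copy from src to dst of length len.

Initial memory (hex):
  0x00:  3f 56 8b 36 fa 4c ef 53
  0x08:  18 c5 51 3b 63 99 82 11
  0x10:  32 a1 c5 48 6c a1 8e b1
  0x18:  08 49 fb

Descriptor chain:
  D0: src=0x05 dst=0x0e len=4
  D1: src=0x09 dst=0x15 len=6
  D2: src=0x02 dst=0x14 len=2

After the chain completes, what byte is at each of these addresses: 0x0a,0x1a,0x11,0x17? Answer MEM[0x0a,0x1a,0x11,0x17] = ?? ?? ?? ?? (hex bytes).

#0 dst[0x0e+4] := {0x4c,0xef,0x53,0x18}
#1 dst[0x15+6] := {0xc5,0x51,0x3b,0x63,0x99,0x4c}
#2 dst[0x14+2] := {0x8b,0x36}
query mem[0x0a]=0x51, mem[0x1a]=0x4c, mem[0x11]=0x18, mem[0x17]=0x3b

MEM[0x0a,0x1a,0x11,0x17] = 51 4c 18 3b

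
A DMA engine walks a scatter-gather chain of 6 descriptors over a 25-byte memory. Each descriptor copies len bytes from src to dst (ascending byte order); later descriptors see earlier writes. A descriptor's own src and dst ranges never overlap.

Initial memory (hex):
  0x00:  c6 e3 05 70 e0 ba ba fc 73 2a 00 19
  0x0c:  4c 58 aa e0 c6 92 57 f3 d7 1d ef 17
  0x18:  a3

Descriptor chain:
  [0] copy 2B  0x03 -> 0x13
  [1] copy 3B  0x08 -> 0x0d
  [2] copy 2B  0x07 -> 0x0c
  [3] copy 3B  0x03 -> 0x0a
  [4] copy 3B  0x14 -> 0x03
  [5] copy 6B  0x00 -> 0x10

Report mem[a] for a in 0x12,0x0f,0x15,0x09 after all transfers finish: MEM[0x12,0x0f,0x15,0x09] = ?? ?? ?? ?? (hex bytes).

MEM[0x12,0x0f,0x15,0x09] = 05 00 ef 2a

  after D0: wrote 2B at 0x13 = 70e0
  after D1: wrote 3B at 0x0d = 732a00
  after D2: wrote 2B at 0x0c = fc73
  after D3: wrote 3B at 0x0a = 70e0ba
  after D4: wrote 3B at 0x03 = e01def
  after D5: wrote 6B at 0x10 = c6e305e01def
query mem[0x12]=0x05, mem[0x0f]=0x00, mem[0x15]=0xef, mem[0x09]=0x2a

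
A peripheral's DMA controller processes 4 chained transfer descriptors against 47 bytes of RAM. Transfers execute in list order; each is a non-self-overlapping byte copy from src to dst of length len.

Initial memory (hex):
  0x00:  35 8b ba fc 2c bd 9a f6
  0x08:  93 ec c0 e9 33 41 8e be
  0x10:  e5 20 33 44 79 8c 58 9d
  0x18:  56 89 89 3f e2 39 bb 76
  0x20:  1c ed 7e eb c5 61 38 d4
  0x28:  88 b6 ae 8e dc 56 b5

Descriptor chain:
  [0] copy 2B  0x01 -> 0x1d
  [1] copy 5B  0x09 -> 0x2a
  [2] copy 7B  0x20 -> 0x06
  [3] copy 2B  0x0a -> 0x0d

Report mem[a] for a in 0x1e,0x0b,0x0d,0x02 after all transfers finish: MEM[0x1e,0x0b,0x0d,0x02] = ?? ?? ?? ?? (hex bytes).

MEM[0x1e,0x0b,0x0d,0x02] = ba 61 c5 ba

#0 dst[0x1d+2] := {0x8b,0xba}
#1 dst[0x2a+5] := {0xec,0xc0,0xe9,0x33,0x41}
#2 dst[0x06+7] := {0x1c,0xed,0x7e,0xeb,0xc5,0x61,0x38}
#3 dst[0x0d+2] := {0xc5,0x61}
query mem[0x1e]=0xba, mem[0x0b]=0x61, mem[0x0d]=0xc5, mem[0x02]=0xba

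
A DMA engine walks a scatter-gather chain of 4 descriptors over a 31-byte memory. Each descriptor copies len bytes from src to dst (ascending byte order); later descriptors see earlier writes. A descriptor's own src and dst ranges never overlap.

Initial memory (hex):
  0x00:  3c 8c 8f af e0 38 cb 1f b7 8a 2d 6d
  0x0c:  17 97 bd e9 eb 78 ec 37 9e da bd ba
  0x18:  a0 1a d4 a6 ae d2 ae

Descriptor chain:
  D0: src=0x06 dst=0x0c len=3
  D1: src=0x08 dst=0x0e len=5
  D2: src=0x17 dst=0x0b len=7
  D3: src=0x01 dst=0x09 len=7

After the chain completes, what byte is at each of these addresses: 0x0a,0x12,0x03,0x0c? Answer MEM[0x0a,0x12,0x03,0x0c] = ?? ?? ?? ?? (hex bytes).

MEM[0x0a,0x12,0x03,0x0c] = 8f cb af e0

D0: mem[0x0c..0x0e] <- [cb 1f b7]
D1: mem[0x0e..0x12] <- [b7 8a 2d 6d cb]
D2: mem[0x0b..0x11] <- [ba a0 1a d4 a6 ae d2]
D3: mem[0x09..0x0f] <- [8c 8f af e0 38 cb 1f]
query mem[0x0a]=0x8f, mem[0x12]=0xcb, mem[0x03]=0xaf, mem[0x0c]=0xe0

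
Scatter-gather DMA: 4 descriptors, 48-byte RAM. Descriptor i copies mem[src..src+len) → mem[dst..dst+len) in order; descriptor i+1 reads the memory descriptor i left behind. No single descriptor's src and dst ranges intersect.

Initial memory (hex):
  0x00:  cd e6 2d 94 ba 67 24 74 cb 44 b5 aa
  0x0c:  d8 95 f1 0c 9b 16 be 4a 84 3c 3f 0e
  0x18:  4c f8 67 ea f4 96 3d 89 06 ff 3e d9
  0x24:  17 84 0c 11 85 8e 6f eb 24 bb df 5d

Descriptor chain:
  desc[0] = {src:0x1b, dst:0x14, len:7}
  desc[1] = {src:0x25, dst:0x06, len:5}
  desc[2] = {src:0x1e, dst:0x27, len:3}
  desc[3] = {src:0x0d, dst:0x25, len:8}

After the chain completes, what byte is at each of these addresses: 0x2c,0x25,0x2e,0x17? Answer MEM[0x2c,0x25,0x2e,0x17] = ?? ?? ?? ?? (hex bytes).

  after D0: wrote 7B at 0x14 = eaf4963d8906ff
  after D1: wrote 5B at 0x06 = 840c11858e
  after D2: wrote 3B at 0x27 = 3d8906
  after D3: wrote 8B at 0x25 = 95f10c9b16be4aea
query mem[0x2c]=0xea, mem[0x25]=0x95, mem[0x2e]=0xdf, mem[0x17]=0x3d

MEM[0x2c,0x25,0x2e,0x17] = ea 95 df 3d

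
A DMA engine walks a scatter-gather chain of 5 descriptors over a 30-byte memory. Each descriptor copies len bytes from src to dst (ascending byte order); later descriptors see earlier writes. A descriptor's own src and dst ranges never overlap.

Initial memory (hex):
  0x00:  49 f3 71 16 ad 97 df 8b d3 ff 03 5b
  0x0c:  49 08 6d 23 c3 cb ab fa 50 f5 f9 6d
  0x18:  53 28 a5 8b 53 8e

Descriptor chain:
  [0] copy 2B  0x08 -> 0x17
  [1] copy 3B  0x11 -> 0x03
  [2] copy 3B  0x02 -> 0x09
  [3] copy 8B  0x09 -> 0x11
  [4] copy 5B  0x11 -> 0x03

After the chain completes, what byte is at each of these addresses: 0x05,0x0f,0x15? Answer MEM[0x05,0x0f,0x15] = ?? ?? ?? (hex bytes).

D0: mem[0x17..0x18] <- [d3 ff]
D1: mem[0x03..0x05] <- [cb ab fa]
D2: mem[0x09..0x0b] <- [71 cb ab]
D3: mem[0x11..0x18] <- [71 cb ab 49 08 6d 23 c3]
D4: mem[0x03..0x07] <- [71 cb ab 49 08]
query mem[0x05]=0xab, mem[0x0f]=0x23, mem[0x15]=0x08

MEM[0x05,0x0f,0x15] = ab 23 08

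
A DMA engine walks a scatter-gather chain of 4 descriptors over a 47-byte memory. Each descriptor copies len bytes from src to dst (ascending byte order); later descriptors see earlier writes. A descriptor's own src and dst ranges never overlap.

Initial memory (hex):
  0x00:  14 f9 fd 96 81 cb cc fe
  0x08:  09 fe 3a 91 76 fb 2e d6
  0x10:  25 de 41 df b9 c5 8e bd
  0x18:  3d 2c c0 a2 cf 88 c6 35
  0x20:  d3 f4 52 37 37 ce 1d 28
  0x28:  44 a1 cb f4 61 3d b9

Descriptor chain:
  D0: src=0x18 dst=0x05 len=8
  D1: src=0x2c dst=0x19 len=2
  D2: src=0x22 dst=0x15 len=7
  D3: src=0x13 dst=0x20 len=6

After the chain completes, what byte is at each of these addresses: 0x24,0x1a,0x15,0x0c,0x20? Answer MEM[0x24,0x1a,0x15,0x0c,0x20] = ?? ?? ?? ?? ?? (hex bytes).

MEM[0x24,0x1a,0x15,0x0c,0x20] = 37 28 52 35 df

[0] 0x18->0x05 len=8 : 3d 2c c0 a2 cf 88 c6 35
[1] 0x2c->0x19 len=2 : 61 3d
[2] 0x22->0x15 len=7 : 52 37 37 ce 1d 28 44
[3] 0x13->0x20 len=6 : df b9 52 37 37 ce
query mem[0x24]=0x37, mem[0x1a]=0x28, mem[0x15]=0x52, mem[0x0c]=0x35, mem[0x20]=0xdf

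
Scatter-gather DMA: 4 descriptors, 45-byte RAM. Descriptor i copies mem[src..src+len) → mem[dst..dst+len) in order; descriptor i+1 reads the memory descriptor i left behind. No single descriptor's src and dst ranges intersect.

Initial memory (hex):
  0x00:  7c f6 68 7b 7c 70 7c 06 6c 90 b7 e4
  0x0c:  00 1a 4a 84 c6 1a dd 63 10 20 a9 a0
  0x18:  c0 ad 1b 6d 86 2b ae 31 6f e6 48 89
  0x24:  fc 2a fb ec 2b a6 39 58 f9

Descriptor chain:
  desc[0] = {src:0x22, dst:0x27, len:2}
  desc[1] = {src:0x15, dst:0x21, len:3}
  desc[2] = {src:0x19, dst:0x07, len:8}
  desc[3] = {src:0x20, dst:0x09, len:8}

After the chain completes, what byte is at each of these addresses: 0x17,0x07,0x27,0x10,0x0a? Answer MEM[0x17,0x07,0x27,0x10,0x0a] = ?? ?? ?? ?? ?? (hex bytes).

MEM[0x17,0x07,0x27,0x10,0x0a] = a0 ad 48 48 20

[0] 0x22->0x27 len=2 : 48 89
[1] 0x15->0x21 len=3 : 20 a9 a0
[2] 0x19->0x07 len=8 : ad 1b 6d 86 2b ae 31 6f
[3] 0x20->0x09 len=8 : 6f 20 a9 a0 fc 2a fb 48
query mem[0x17]=0xa0, mem[0x07]=0xad, mem[0x27]=0x48, mem[0x10]=0x48, mem[0x0a]=0x20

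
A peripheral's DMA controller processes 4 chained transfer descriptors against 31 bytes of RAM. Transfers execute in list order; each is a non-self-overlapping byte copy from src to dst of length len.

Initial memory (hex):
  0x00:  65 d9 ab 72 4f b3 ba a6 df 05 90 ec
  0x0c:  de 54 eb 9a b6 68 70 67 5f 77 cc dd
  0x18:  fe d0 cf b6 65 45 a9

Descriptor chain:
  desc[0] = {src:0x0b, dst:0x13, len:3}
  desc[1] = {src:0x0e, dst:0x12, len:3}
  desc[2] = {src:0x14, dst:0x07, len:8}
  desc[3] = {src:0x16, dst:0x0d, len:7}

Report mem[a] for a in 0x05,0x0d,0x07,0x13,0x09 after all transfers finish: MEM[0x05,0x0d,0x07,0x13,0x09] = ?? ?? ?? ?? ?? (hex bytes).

MEM[0x05,0x0d,0x07,0x13,0x09] = b3 cc b6 65 cc

D0: mem[0x13..0x15] <- [ec de 54]
D1: mem[0x12..0x14] <- [eb 9a b6]
D2: mem[0x07..0x0e] <- [b6 54 cc dd fe d0 cf b6]
D3: mem[0x0d..0x13] <- [cc dd fe d0 cf b6 65]
query mem[0x05]=0xb3, mem[0x0d]=0xcc, mem[0x07]=0xb6, mem[0x13]=0x65, mem[0x09]=0xcc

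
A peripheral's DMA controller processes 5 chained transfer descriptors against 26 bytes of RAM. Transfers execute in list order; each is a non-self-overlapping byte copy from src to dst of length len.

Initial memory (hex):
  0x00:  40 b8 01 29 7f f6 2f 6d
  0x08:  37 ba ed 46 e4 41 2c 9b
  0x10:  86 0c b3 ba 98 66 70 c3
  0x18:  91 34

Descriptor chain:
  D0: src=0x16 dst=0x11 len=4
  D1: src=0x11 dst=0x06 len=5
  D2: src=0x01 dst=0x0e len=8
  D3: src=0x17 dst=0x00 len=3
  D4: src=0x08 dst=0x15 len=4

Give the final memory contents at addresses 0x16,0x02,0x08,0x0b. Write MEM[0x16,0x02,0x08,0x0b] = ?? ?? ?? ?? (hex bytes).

  after D0: wrote 4B at 0x11 = 70c39134
  after D1: wrote 5B at 0x06 = 70c3913466
  after D2: wrote 8B at 0x0e = b801297ff670c391
  after D3: wrote 3B at 0x00 = c39134
  after D4: wrote 4B at 0x15 = 91346646
query mem[0x16]=0x34, mem[0x02]=0x34, mem[0x08]=0x91, mem[0x0b]=0x46

MEM[0x16,0x02,0x08,0x0b] = 34 34 91 46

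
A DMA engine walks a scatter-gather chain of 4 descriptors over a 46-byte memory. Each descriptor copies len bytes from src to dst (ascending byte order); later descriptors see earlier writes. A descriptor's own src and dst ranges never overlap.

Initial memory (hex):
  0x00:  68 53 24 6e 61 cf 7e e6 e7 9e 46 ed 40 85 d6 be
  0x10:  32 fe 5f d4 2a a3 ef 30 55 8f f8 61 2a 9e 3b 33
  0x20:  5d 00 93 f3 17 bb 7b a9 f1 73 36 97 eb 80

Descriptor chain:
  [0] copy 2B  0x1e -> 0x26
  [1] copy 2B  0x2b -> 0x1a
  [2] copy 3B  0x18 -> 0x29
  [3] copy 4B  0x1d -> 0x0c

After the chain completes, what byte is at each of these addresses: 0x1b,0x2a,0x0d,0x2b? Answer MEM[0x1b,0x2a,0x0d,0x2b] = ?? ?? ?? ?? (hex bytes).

D0: mem[0x26..0x27] <- [3b 33]
D1: mem[0x1a..0x1b] <- [97 eb]
D2: mem[0x29..0x2b] <- [55 8f 97]
D3: mem[0x0c..0x0f] <- [9e 3b 33 5d]
query mem[0x1b]=0xeb, mem[0x2a]=0x8f, mem[0x0d]=0x3b, mem[0x2b]=0x97

MEM[0x1b,0x2a,0x0d,0x2b] = eb 8f 3b 97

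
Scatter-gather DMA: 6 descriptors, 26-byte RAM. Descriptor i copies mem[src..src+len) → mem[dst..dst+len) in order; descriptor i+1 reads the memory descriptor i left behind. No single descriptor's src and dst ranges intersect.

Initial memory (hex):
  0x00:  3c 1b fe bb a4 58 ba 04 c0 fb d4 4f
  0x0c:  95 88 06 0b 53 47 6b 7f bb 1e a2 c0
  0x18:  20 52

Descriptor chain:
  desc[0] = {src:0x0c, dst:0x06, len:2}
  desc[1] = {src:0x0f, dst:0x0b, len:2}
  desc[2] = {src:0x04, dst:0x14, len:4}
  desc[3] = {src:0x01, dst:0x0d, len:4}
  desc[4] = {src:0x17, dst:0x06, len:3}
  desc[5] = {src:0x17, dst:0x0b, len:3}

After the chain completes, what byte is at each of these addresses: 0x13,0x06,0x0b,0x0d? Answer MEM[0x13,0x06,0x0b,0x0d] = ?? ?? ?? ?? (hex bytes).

  after D0: wrote 2B at 0x06 = 9588
  after D1: wrote 2B at 0x0b = 0b53
  after D2: wrote 4B at 0x14 = a4589588
  after D3: wrote 4B at 0x0d = 1bfebba4
  after D4: wrote 3B at 0x06 = 882052
  after D5: wrote 3B at 0x0b = 882052
query mem[0x13]=0x7f, mem[0x06]=0x88, mem[0x0b]=0x88, mem[0x0d]=0x52

MEM[0x13,0x06,0x0b,0x0d] = 7f 88 88 52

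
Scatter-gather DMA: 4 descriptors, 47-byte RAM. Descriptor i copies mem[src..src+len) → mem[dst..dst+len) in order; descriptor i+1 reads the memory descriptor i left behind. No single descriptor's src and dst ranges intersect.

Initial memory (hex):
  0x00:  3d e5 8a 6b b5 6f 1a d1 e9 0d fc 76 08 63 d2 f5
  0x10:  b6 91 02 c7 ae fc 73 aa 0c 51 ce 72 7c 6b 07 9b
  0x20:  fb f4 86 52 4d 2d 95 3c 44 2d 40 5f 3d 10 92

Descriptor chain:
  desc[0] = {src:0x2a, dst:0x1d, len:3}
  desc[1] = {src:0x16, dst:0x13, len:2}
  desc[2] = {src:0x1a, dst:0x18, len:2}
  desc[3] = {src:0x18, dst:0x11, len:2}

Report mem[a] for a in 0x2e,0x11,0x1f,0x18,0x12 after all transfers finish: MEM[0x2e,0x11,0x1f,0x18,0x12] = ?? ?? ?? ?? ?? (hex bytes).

MEM[0x2e,0x11,0x1f,0x18,0x12] = 92 ce 3d ce 72

[0] 0x2a->0x1d len=3 : 40 5f 3d
[1] 0x16->0x13 len=2 : 73 aa
[2] 0x1a->0x18 len=2 : ce 72
[3] 0x18->0x11 len=2 : ce 72
query mem[0x2e]=0x92, mem[0x11]=0xce, mem[0x1f]=0x3d, mem[0x18]=0xce, mem[0x12]=0x72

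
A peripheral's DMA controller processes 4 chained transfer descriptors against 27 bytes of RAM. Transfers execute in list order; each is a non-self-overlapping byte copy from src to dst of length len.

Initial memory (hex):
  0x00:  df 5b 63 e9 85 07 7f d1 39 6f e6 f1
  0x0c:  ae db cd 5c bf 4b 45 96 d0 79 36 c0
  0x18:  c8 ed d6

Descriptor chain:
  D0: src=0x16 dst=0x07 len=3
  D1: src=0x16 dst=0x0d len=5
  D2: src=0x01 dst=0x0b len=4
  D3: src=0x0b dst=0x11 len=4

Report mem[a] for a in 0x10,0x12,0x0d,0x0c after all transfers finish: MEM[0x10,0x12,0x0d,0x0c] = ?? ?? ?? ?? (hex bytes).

[0] 0x16->0x07 len=3 : 36 c0 c8
[1] 0x16->0x0d len=5 : 36 c0 c8 ed d6
[2] 0x01->0x0b len=4 : 5b 63 e9 85
[3] 0x0b->0x11 len=4 : 5b 63 e9 85
query mem[0x10]=0xed, mem[0x12]=0x63, mem[0x0d]=0xe9, mem[0x0c]=0x63

MEM[0x10,0x12,0x0d,0x0c] = ed 63 e9 63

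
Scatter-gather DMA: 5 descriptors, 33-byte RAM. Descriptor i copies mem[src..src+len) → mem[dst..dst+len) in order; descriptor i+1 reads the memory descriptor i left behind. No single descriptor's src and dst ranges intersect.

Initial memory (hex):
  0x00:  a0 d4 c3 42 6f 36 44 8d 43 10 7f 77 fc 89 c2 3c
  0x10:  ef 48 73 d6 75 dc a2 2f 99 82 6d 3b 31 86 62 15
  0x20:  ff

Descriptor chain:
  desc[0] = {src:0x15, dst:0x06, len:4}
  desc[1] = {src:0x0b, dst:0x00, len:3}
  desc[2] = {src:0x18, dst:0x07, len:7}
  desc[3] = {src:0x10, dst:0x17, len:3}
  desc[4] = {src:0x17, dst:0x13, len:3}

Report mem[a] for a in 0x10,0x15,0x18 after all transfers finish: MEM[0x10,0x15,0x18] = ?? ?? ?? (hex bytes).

MEM[0x10,0x15,0x18] = ef 73 48

[0] 0x15->0x06 len=4 : dc a2 2f 99
[1] 0x0b->0x00 len=3 : 77 fc 89
[2] 0x18->0x07 len=7 : 99 82 6d 3b 31 86 62
[3] 0x10->0x17 len=3 : ef 48 73
[4] 0x17->0x13 len=3 : ef 48 73
query mem[0x10]=0xef, mem[0x15]=0x73, mem[0x18]=0x48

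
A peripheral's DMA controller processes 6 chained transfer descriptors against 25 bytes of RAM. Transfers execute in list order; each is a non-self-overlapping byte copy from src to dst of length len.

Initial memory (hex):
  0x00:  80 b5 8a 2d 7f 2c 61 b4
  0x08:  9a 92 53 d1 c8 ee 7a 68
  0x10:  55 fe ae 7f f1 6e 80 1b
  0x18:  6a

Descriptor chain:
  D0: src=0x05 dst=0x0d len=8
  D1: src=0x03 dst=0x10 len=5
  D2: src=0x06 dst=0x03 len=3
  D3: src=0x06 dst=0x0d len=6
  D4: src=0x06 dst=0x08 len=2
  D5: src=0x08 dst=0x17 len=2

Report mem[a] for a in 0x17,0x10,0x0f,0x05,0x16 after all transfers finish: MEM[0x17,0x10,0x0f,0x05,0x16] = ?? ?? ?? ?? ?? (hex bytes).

D0: mem[0x0d..0x14] <- [2c 61 b4 9a 92 53 d1 c8]
D1: mem[0x10..0x14] <- [2d 7f 2c 61 b4]
D2: mem[0x03..0x05] <- [61 b4 9a]
D3: mem[0x0d..0x12] <- [61 b4 9a 92 53 d1]
D4: mem[0x08..0x09] <- [61 b4]
D5: mem[0x17..0x18] <- [61 b4]
query mem[0x17]=0x61, mem[0x10]=0x92, mem[0x0f]=0x9a, mem[0x05]=0x9a, mem[0x16]=0x80

MEM[0x17,0x10,0x0f,0x05,0x16] = 61 92 9a 9a 80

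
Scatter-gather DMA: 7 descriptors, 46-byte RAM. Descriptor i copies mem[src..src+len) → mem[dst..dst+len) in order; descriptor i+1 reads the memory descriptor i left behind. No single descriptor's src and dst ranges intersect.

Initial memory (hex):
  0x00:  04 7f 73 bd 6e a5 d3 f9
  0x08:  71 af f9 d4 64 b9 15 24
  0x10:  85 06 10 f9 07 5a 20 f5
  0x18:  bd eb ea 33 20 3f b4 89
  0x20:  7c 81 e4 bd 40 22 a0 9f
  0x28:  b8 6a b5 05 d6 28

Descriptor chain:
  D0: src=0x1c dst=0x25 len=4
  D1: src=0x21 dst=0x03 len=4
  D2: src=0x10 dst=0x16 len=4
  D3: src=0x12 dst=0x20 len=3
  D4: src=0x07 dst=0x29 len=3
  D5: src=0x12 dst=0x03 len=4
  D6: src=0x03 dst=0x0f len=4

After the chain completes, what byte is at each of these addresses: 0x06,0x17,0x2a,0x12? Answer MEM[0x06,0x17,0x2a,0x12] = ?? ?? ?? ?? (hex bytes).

MEM[0x06,0x17,0x2a,0x12] = 5a 06 71 5a

[0] 0x1c->0x25 len=4 : 20 3f b4 89
[1] 0x21->0x03 len=4 : 81 e4 bd 40
[2] 0x10->0x16 len=4 : 85 06 10 f9
[3] 0x12->0x20 len=3 : 10 f9 07
[4] 0x07->0x29 len=3 : f9 71 af
[5] 0x12->0x03 len=4 : 10 f9 07 5a
[6] 0x03->0x0f len=4 : 10 f9 07 5a
query mem[0x06]=0x5a, mem[0x17]=0x06, mem[0x2a]=0x71, mem[0x12]=0x5a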